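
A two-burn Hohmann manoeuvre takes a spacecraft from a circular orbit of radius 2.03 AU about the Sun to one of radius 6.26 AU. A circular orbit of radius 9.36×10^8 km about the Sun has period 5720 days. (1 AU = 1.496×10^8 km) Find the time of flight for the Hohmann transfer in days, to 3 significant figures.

t = 1540 days

From Kepler's third law T² = 4π²r³/μ at r = 9.36×10^8 km, T = 5720 days = 5720 × 86400 s = 4.94208×10^8 s: μ = 4π²r³/T² = 1.32546×10^11 km³/s².
In km: r₁ = 2.03 × 1.496×10^8 = 3.03688×10^8 km; r₂ = 6.26 × 1.496×10^8 = 9.36496×10^8 km.
The Hohmann ellipse has a_t = (r₁ + r₂)/2 = 6.20092×10^8 km.
Transfer time t = π√(a_t³/μ) = π√((6.20092×10^8)³ / 1.32546×10^11) = 1.332×10^8 s.
Converting: 1.332×10^8 s ÷ 86400 s/day = 1540 days.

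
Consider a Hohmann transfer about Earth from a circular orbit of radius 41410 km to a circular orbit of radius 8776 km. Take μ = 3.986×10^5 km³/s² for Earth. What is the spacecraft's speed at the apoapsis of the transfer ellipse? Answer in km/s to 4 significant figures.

Semi-major axis of the transfer orbit: a_t = (41410 + 8776)/2 = 25093 km.
At apoapsis, r = 41410 km.
Vis-viva: v = √[μ(2/r − 1/a_t)] = √[3.986×10^5 × (2/41410 − 1/25093)] = 1.835 km/s.

v = 1.835 km/s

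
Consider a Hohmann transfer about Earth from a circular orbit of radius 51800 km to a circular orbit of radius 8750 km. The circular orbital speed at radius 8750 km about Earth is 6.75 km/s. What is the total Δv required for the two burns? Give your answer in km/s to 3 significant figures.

From the circular-orbit relation v² = μ/r at r = 8750 km: μ = v²r = (6.75)² × 8750 = 3.98672×10^5 km³/s².
Transfer-ellipse semi-major axis a_t = (r₁ + r₂)/2 = (51800 + 8750)/2 = 30275 km.
Circular speed at r₁: v₁ = √(μ/r₁) = √(3.98672×10^5/51800) = 2.774 km/s.
On the transfer ellipse at r₁, v² = μ(2/r − 1/a) gives v_a = √[μ(2/r₁ − 1/a_t)] = 1.491 km/s.
First burn Δv₁ = |v_a − v₁| = 1.283 km/s.
At r₂, v₂ = √(μ/r₂) = 6.750 km/s.
Transfer-orbit speed at r₂: v_p = √[μ(2/r₂ − 1/a_t)] = 8.829 km/s.
Second burn Δv₂ = |v₂ − v_p| = 2.079 km/s.
Δv = Δv₁ + Δv₂ = 1.283 + 2.079 = 3.362 km/s.

Δv = 3.36 km/s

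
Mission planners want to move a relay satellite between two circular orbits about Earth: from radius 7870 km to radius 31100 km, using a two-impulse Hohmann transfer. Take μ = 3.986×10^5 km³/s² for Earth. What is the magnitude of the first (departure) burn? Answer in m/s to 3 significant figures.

Transfer-ellipse semi-major axis a_t = (r₁ + r₂)/2 = (7870 + 31100)/2 = 19485 km.
Circular speed at r = 7870 km: v_c = √(μ/r) = 7.117 km/s.
Vis-viva on the transfer ellipse at r = 7870 km gives v_t = √[μ(2/r − 1/a_t)] = 8.991 km/s.
Δv₁ = |v_t − v_c| = |8.991 − 7.117| = 1.874 km/s.

Δv₁ = 1870 m/s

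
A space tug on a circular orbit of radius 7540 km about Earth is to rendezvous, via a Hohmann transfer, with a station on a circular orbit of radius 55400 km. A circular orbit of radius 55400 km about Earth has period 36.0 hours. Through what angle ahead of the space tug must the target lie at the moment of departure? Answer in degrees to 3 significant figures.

From Kepler's third law T² = 4π²r³/μ at r = 55400 km, T = 36.0 hours = 36.0 × 3600 s = 1.296×10^5 s: μ = 4π²r³/T² = 3.99649×10^5 km³/s².
Semi-major axis of the transfer orbit: a_t = (7540 + 55400)/2 = 31470 km.
Transfer time t = π√(a_t³/μ) = 27740 s.
The target's mean motion on its circular orbit is ω₂ = √(μ/r₂³) = 4.848×10^-5 rad/s.
Angle swept by the target during transfer: ω₂·t = 1.345 rad = 77.06°.
The space tug traverses 180° on the transfer ellipse, so the target must lead by 180° − 77.06° = 103°.

φ = 103°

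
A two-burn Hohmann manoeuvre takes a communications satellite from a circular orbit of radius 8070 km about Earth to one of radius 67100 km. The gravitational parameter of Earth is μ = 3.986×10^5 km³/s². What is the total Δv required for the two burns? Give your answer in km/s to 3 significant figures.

Semi-major axis of the transfer orbit: a_t = (8070 + 67100)/2 = 37585 km.
Circular speed at r₁: v₁ = √(μ/r₁) = √(3.986×10^5/8070) = 7.028 km/s.
Transfer-orbit speed at r₁ (vis-viva): v_p = √[μ(2/r₁ − 1/a_t)] = 9.390 km/s.
First burn Δv₁ = |v_p − v₁| = 2.362 km/s.
At r₂, v₂ = √(μ/r₂) = 2.437 km/s.
Transfer-orbit speed at r₂: v_a = √[μ(2/r₂ − 1/a_t)] = 1.129 km/s.
Second burn Δv₂ = |v₂ − v_a| = 1.308 km/s.
Δv = Δv₁ + Δv₂ = 2.362 + 1.308 = 3.670 km/s.

Δv = 3.67 km/s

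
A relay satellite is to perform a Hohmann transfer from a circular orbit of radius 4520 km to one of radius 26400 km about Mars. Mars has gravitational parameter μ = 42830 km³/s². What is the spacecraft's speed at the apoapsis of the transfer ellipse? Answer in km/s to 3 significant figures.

Transfer-ellipse semi-major axis a_t = (r₁ + r₂)/2 = (4520 + 26400)/2 = 15460 km.
The apoapsis of the transfer ellipse is at r = 26400 km.
From the vis-viva equation, v = √[μ(2/r − 1/a_t)] = 0.6887 km/s.

v = 0.689 km/s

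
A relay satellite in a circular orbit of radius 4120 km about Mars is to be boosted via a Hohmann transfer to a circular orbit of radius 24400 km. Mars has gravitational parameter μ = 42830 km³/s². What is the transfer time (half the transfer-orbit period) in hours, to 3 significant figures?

t = 7.18 hours

Transfer-ellipse semi-major axis a_t = (r₁ + r₂)/2 = (4120 + 24400)/2 = 14260 km.
By Kepler's third law the transfer-orbit period is T = 2π√(a_t³/μ), so t = T/2 = 25850 s.
Converting: 25850 s ÷ 3600 s/hour = 7.18 hours.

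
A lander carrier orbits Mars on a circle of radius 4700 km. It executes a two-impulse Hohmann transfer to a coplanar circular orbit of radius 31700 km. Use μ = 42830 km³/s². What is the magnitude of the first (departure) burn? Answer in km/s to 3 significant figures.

Transfer-ellipse semi-major axis a_t = (r₁ + r₂)/2 = (4700 + 31700)/2 = 18200 km.
Circular speed at r = 4700 km: v_c = √(μ/r) = 3.0187 km/s.
Transfer-orbit speed at the same r (vis-viva, a = a_t): v_t = √[μ(2/r − 1/a_t)] = 3.9840 km/s.
Δv₁ = |v_t − v_c| = |3.9840 − 3.0187| = 0.9653 km/s.

Δv₁ = 0.965 km/s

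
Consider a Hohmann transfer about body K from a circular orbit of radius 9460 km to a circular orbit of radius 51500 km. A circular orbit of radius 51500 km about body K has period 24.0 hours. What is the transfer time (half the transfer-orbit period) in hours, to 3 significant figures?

From Kepler's third law T² = 4π²r³/μ at r = 51500 km, T = 24.0 hours = 24.0 × 3600 s = 86400 s: μ = 4π²r³/T² = 7.22360×10^5 km³/s².
The Hohmann ellipse has a_t = (r₁ + r₂)/2 = 30480 km.
Transfer time t = π√(a_t³/μ) = π√((30480)³ / 7.22360×10^5) = 19670 s.
Converting: 19670 s ÷ 3600 s/hour = 5.46 hours.

t = 5.46 hours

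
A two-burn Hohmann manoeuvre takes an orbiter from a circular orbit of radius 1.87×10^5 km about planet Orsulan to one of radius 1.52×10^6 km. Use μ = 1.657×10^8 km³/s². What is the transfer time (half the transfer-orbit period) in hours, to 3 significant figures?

Semi-major axis of the transfer orbit: a_t = (1.870×10^5 + 1.520×10^6)/2 = 8.535×10^5 km.
Half the transfer-orbit period gives t = π√(a_t³/μ) = 1.9244×10^5 s.
Converting: 1.9244×10^5 s ÷ 3600 s/hour = 53.5 hours.

t = 53.5 hours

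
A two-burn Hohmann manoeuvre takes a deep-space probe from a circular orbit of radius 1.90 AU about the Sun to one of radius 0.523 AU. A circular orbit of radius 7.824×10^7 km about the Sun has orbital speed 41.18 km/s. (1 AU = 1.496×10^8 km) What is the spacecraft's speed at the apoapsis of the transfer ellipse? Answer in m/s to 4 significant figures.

From the circular-orbit relation v² = μ/r at r = 7.824×10^7 km: μ = v²r = (41.18)² × 7.824×10^7 = 1.32679×10^11 km³/s².
In km: r₁ = 1.90 × 1.496×10^8 = 2.8424×10^8 km; r₂ = 0.523 × 1.496×10^8 = 7.82408×10^7 km.
The Hohmann ellipse has a_t = (r₁ + r₂)/2 = 1.812404×10^8 km.
The apoapsis of the transfer ellipse is at r = 2.8424×10^8 km.
Applying v² = μ(2/r − 1/a_t): v = 14.20 km/s.

v = 14200 m/s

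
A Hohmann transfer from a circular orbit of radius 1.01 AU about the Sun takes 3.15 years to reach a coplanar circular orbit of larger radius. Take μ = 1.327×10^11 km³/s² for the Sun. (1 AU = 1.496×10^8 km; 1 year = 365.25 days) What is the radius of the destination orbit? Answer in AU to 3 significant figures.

In km: r₁ = 1.01 × 1.496×10^8 = 1.51096×10^8 km.
Transfer time t = 3.15 years × 365.25 × 86400 s = 9.940644×10^7 s, and t = π√(a_t³/μ).
So a_t = (μ t²/π²)^(1/3) = (1.327×10^11 × (9.940644×10^7)² / π²)^(1/3) = 5.1027×10^8 km.
Since a_t = (r₁ + r₂)/2, r₂ = 2a_t − r₁ = 2×5.1027×10^8 − 1.51096×10^8 = 8.69444×10^8 km.
In AU: r₂ = 8.69444×10^8 / 1.496×10^8 = 5.81 AU.

r₂ = 5.81 AU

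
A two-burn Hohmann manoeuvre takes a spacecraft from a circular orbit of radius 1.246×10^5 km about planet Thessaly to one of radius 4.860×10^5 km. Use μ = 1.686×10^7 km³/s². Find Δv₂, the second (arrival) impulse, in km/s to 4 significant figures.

The Hohmann ellipse has a_t = (r₁ + r₂)/2 = 3.053×10^5 km.
On the circular orbit at r = 4.860×10^5 km, v_c = √(μ/r) = 5.890 km/s.
Transfer-orbit speed at the same r (vis-viva, a = a_t): v_t = √[μ(2/r − 1/a_t)] = 3.763 km/s.
Δv₂ = |v_t − v_c| = |3.763 − 5.890| = 2.127 km/s.

Δv₂ = 2.127 km/s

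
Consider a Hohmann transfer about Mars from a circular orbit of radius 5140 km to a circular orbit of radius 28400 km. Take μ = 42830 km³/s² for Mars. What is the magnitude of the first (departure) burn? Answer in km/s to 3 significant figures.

Semi-major axis of the transfer orbit: a_t = (5140 + 28400)/2 = 16770 km.
Circular speed at r = 5140 km: v_c = √(μ/r) = 2.8866 km/s.
Transfer-orbit speed at the same r (vis-viva, a = a_t): v_t = √[μ(2/r − 1/a_t)] = 3.7565 km/s.
Δv₁ = |v_t − v_c| = |3.7565 − 2.8866| = 0.8699 km/s.

Δv₁ = 0.870 km/s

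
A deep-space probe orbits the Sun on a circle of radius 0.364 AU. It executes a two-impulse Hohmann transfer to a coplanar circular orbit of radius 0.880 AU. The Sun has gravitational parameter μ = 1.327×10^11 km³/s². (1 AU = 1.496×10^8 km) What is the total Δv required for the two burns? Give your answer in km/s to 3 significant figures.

In km: r₁ = 0.364 × 1.496×10^8 = 5.44544×10^7 km; r₂ = 0.880 × 1.496×10^8 = 1.31648×10^8 km.
The Hohmann ellipse has a_t = (r₁ + r₂)/2 = 9.30512×10^7 km.
At r₁ the circular-orbit speed is v₁ = √(μ/r₁) = 49.365 km/s.
On the transfer ellipse at r₁, vis-viva equation gives v_p = √[μ(2/r₁ − 1/a_t)] = 58.717 km/s.
First burn Δv₁ = |v_p − v₁| = 9.352 km/s.
Circular speed at r₂: v₂ = √(μ/r₂) = 31.749 km/s.
Transfer-orbit speed at r₂: v_a = √[μ(2/r₂ − 1/a_t)] = 24.288 km/s.
Second burn Δv₂ = |v₂ − v_a| = 7.461 km/s.
Total Δv = Δv₁ + Δv₂ = 16.81 km/s.

Δv = 16.8 km/s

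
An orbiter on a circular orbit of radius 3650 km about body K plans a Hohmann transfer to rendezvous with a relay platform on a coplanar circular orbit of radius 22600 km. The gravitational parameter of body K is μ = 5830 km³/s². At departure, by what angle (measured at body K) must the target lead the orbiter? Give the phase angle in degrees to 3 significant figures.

φ = 100°

Semi-major axis of the transfer orbit: a_t = (3650 + 22600)/2 = 13125 km.
Transfer time t = π√(a_t³/μ) = 61868 s.
Target angular speed ω₂ = √(μ/r₂³) = 2.2474×10^-5 rad/s.
Angle swept by the target during transfer: ω₂·t = 1.3904 rad = 79.66°.
Arrival is 180° from departure on the ellipse, so φ = 180° − 79.66° = 100°.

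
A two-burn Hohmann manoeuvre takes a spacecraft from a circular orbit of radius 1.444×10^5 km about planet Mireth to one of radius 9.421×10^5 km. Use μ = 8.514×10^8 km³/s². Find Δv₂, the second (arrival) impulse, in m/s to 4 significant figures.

The Hohmann ellipse has a_t = (r₁ + r₂)/2 = 5.4325×10^5 km.
On the circular orbit at r = 9.421×10^5 km, v_c = √(μ/r) = 30.06 km/s.
Vis-viva on the transfer ellipse at r = 9.421×10^5 km gives v_t = √[μ(2/r − 1/a_t)] = 15.50 km/s.
Δv₂ = |v_t − v_c| = |15.50 − 30.06| = 14.56 km/s.

Δv₂ = 14560 m/s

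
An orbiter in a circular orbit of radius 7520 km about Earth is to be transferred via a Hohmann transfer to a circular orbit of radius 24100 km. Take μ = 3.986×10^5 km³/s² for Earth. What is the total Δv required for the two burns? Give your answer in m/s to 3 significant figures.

Δv = 2970 m/s

Semi-major axis of the transfer orbit: a_t = (7520 + 24100)/2 = 15810 km.
Circular speed at r₁: v₁ = √(μ/r₁) = √(3.986×10^5/7520) = 7.2805 km/s.
On the transfer ellipse at r₁, vis-viva gives v_p = √[μ(2/r₁ − 1/a_t)] = 8.9888 km/s.
First burn Δv₁ = |v_p − v₁| = 1.708 km/s.
At r₂, v₂ = √(μ/r₂) = 4.067 km/s.
Transfer-orbit speed at r₂: v_a = √[μ(2/r₂ − 1/a_t)] = 2.805 km/s.
Second burn Δv₂ = |v₂ − v_a| = 1.262 km/s.
Total Δv = Δv₁ + Δv₂ = 2.970 km/s.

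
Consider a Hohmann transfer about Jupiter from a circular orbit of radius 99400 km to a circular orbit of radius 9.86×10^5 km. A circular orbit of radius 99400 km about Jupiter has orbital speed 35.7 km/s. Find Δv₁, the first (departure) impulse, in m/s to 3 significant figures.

Δv₁ = 12400 m/s

From the circular-orbit relation v² = μ/r at r = 99400 km: μ = v²r = (35.7)² × 99400 = 1.26684×10^8 km³/s².
Semi-major axis of the transfer orbit: a_t = (99400 + 9.860×10^5)/2 = 5.427×10^5 km.
Circular speed at r = 99400 km: v_c = √(μ/r) = 35.70 km/s.
Transfer-orbit speed at the same r (vis-viva, a = a_t): v_t = √[μ(2/r − 1/a_t)] = 48.12 km/s.
Δv₁ = |v_t − v_c| = |48.12 − 35.70| = 12.42 km/s.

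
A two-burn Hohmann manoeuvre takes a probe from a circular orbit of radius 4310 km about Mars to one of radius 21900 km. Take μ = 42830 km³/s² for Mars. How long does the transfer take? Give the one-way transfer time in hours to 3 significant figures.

t = 6.33 hours

Semi-major axis of the transfer orbit: a_t = (4310 + 21900)/2 = 13105 km.
By Kepler's third law the transfer-orbit period is T = 2π√(a_t³/μ), so t = T/2 = 22774 s.
Converting: 22774 s ÷ 3600 s/hour = 6.33 hours.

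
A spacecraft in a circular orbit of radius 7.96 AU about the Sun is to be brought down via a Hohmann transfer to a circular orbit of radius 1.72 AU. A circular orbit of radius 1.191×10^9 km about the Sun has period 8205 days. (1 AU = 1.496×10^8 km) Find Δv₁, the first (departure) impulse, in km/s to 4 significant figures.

Δv₁ = 4.264 km/s

From Kepler's third law T² = 4π²r³/μ at r = 1.191×10^9 km, T = 8205 days = 8205 × 86400 s = 7.08912×10^8 s: μ = 4π²r³/T² = 1.32712×10^11 km³/s².
In km: r₁ = 7.96 × 1.496×10^8 = 1.190816×10^9 km; r₂ = 1.72 × 1.496×10^8 = 2.57312×10^8 km.
Semi-major axis of the transfer orbit: a_t = (1.190816×10^9 + 2.57312×10^8)/2 = 7.24064×10^8 km.
Circular speed at r = 1.190816×10^9 km: v_c = √(μ/r) = 10.557 km/s.
Vis-viva on the transfer ellipse at r = 1.190816×10^9 km gives v_t = √[μ(2/r − 1/a_t)] = 6.2932 km/s.
Δv₁ = |v_t − v_c| = |6.2932 − 10.557| = 4.264 km/s.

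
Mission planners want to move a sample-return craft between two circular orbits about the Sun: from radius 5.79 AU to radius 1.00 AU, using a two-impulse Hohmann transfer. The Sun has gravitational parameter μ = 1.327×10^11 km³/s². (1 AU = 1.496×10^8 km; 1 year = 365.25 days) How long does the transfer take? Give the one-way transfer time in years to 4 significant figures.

t = 3.128 years

In km: r₁ = 5.79 × 1.496×10^8 = 8.66184×10^8 km; r₂ = 1.00 × 1.496×10^8 = 1.496×10^8 km.
Semi-major axis of the transfer orbit: a_t = (8.66184×10^8 + 1.496×10^8)/2 = 5.07892×10^8 km.
By Kepler's third law the transfer-orbit period is T = 2π√(a_t³/μ), so t = T/2 = 9.871×10^7 s.
Converting: 9.871×10^7 s ÷ 3.15576×10^7 s/year (365.25 × 86400) = 3.128 years.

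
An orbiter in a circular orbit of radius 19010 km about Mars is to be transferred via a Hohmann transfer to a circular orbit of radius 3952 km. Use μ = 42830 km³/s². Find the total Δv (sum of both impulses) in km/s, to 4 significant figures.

Δv = 1.564 km/s

The Hohmann ellipse has a_t = (r₁ + r₂)/2 = 11481 km.
At r₁ the circular-orbit speed is v₁ = √(μ/r₁) = 1.50101 km/s.
Transfer-orbit speed at r₁ (vis-viva equation): v_a = √[μ(2/r₁ − 1/a_t)] = 0.880646 km/s.
First burn Δv₁ = |v_a − v₁| = 0.62036 km/s.
At r₂, v₂ = √(μ/r₂) = 3.292044 km/s.
Transfer-orbit speed at r₂: v_p = √[μ(2/r₂ − 1/a_t)] = 4.236106 km/s.
Second burn Δv₂ = |v₂ − v_p| = 0.94406 km/s.
Δv = Δv₁ + Δv₂ = 0.62036 + 0.94406 = 1.564 km/s.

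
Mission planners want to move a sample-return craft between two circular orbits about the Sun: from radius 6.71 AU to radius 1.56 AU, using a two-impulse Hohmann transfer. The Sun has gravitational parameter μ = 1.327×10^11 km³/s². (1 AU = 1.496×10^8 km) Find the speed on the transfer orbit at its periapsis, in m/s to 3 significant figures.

In km: r₁ = 6.71 × 1.496×10^8 = 1.003816×10^9 km; r₂ = 1.56 × 1.496×10^8 = 2.33376×10^8 km.
The Hohmann ellipse has a_t = (r₁ + r₂)/2 = 6.18596×10^8 km.
At periapsis, r = 2.33376×10^8 km.
From the vis-viva equation, v = √[μ(2/r − 1/a_t)] = 30.38 km/s.

v = 30400 m/s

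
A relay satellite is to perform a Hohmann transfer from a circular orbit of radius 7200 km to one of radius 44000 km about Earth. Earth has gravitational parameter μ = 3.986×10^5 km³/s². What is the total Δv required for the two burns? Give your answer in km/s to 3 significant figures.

Transfer-ellipse semi-major axis a_t = (r₁ + r₂)/2 = (7200 + 44000)/2 = 25600 km.
Circular speed at r₁: v₁ = √(μ/r₁) = √(3.986×10^5/7200) = 7.441 km/s.
On the transfer ellipse at r₁, v² = μ(2/r − 1/a) gives v_p = √[μ(2/r₁ − 1/a_t)] = 9.755 km/s.
First burn Δv₁ = |v_p − v₁| = 2.314 km/s.
Circular speed at r₂: v₂ = √(μ/r₂) = 3.010 km/s.
Transfer-orbit speed at r₂: v_a = √[μ(2/r₂ − 1/a_t)] = 1.596 km/s.
Second burn Δv₂ = |v₂ − v_a| = 1.414 km/s.
Δv = Δv₁ + Δv₂ = 2.314 + 1.414 = 3.728 km/s.

Δv = 3.73 km/s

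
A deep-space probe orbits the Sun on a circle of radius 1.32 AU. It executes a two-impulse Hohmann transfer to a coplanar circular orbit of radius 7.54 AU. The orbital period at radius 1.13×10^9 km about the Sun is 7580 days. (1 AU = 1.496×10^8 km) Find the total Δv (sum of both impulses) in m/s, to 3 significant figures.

From Kepler's third law T² = 4π²r³/μ at r = 1.13×10^9 km, T = 7580 days = 7580 × 86400 s = 6.54912×10^8 s: μ = 4π²r³/T² = 1.32810×10^11 km³/s².
In km: r₁ = 1.32 × 1.496×10^8 = 1.97472×10^8 km; r₂ = 7.54 × 1.496×10^8 = 1.127984×10^9 km.
Semi-major axis of the transfer orbit: a_t = (1.97472×10^8 + 1.127984×10^9)/2 = 6.62728×10^8 km.
Circular speed at r₁: v₁ = √(μ/r₁) = √(1.32810×10^11/1.97472×10^8) = 25.93 km/s.
Transfer-orbit speed at r₁ (vis-viva): v_p = √[μ(2/r₁ − 1/a_t)] = 33.83 km/s.
First burn Δv₁ = |v_p − v₁| = 7.900 km/s.
At r₂, v₂ = √(μ/r₂) = 10.851 km/s.
Transfer-orbit speed at r₂: v_a = √[μ(2/r₂ − 1/a_t)] = 5.9231 km/s.
Second burn Δv₂ = |v₂ − v_a| = 4.928 km/s.
Δv = Δv₁ + Δv₂ = 7.900 + 4.928 = 12.83 km/s.

Δv = 12800 m/s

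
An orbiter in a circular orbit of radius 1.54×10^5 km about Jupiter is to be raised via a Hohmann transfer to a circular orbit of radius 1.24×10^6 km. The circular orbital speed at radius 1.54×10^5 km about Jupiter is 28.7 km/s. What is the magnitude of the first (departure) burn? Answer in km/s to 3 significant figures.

Δv₁ = 9.58 km/s

From the circular-orbit relation v² = μ/r at r = 1.54×10^5 km: μ = v²r = (28.7)² × 1.54×10^5 = 1.26848×10^8 km³/s².
Transfer-ellipse semi-major axis a_t = (r₁ + r₂)/2 = (1.540×10^5 + 1.240×10^6)/2 = 6.970×10^5 km.
On the circular orbit at r = 1.540×10^5 km, v_c = √(μ/r) = 28.70 km/s.
Transfer-orbit speed at the same r (vis-viva, a = a_t): v_t = √[μ(2/r − 1/a_t)] = 38.28 km/s.
Δv₁ = |v_t − v_c| = |38.28 − 28.70| = 9.580 km/s.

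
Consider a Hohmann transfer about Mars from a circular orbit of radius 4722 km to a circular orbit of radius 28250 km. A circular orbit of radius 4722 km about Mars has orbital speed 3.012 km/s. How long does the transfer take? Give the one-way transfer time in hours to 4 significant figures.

From the circular-orbit relation v² = μ/r at r = 4722 km: μ = v²r = (3.012)² × 4722 = 42838.7 km³/s².
The Hohmann ellipse has a_t = (r₁ + r₂)/2 = 16486 km.
Transfer time t = π√(a_t³/μ) = π√((16486)³ / 42838.7) = 32130 s.
Converting: 32130 s ÷ 3600 s/hour = 8.925 hours.

t = 8.925 hours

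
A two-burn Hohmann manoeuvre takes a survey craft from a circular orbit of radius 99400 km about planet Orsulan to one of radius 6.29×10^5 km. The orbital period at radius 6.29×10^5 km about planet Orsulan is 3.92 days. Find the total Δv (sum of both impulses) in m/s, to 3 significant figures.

From Kepler's third law T² = 4π²r³/μ at r = 6.29×10^5 km, T = 3.92 days = 3.92 × 86400 s = 3.38688×10^5 s: μ = 4π²r³/T² = 8.56470×10^7 km³/s².
Transfer-ellipse semi-major axis a_t = (r₁ + r₂)/2 = (99400 + 6.290×10^5)/2 = 3.642×10^5 km.
At r₁ the circular-orbit speed is v₁ = √(μ/r₁) = 29.3537 km/s.
On the transfer ellipse at r₁, vis-viva equation gives v_p = √[μ(2/r₁ − 1/a_t)] = 38.5761 km/s.
First burn Δv₁ = |v_p − v₁| = 9.2224 km/s.
At r₂, v₂ = √(μ/r₂) = 11.6689 km/s.
Transfer-orbit speed at r₂: v_a = √[μ(2/r₂ − 1/a_t)] = 6.09613 km/s.
Second burn Δv₂ = |v₂ − v_a| = 5.5728 km/s.
Total Δv = Δv₁ + Δv₂ = 14.80 km/s.

Δv = 14800 m/s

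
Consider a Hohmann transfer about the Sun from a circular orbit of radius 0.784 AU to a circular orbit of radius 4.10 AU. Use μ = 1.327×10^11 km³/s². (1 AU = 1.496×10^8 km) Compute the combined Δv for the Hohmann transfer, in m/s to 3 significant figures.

Δv = 16300 m/s

In km: r₁ = 0.784 × 1.496×10^8 = 1.172864×10^8 km; r₂ = 4.10 × 1.496×10^8 = 6.1336×10^8 km.
Transfer-ellipse semi-major axis a_t = (r₁ + r₂)/2 = (1.172864×10^8 + 6.1336×10^8)/2 = 3.653232×10^8 km.
At r₁ the circular-orbit speed is v₁ = √(μ/r₁) = 33.6366 km/s.
Transfer-orbit speed at r₁ (vis-viva): v_p = √[μ(2/r₁ − 1/a_t)] = 43.5844 km/s.
First burn Δv₁ = |v_p − v₁| = 9.948 km/s.
At r₂, v₂ = √(μ/r₂) = 14.709 km/s.
Transfer-orbit speed at r₂: v_a = √[μ(2/r₂ − 1/a_t)] = 8.3342 km/s.
Second burn Δv₂ = |v₂ − v_a| = 6.375 km/s.
Δv = Δv₁ + Δv₂ = 9.948 + 6.375 = 16.32 km/s.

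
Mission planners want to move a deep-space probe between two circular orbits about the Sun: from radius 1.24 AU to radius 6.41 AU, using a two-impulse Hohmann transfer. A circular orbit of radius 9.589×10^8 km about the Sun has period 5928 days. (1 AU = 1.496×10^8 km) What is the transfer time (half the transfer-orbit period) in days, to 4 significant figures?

From Kepler's third law T² = 4π²r³/μ at r = 9.589×10^8 km, T = 5928 days = 5928 × 86400 s = 5.121792×10^8 s: μ = 4π²r³/T² = 1.32689×10^11 km³/s².
In km: r₁ = 1.24 × 1.496×10^8 = 1.85504×10^8 km; r₂ = 6.41 × 1.496×10^8 = 9.58936×10^8 km.
Transfer-ellipse semi-major axis a_t = (r₁ + r₂)/2 = (1.85504×10^8 + 9.58936×10^8)/2 = 5.7222×10^8 km.
Half the transfer-orbit period gives t = π√(a_t³/μ) = 1.1805×10^8 s.
Converting: 1.1805×10^8 s ÷ 86400 s/day = 1366 days.

t = 1366 days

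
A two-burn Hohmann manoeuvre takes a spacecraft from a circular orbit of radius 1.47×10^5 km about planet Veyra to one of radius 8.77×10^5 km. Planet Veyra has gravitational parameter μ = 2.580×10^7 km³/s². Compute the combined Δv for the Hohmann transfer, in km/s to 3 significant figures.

Semi-major axis of the transfer orbit: a_t = (1.470×10^5 + 8.770×10^5)/2 = 5.120×10^5 km.
Circular speed at r₁: v₁ = √(μ/r₁) = √(2.580×10^7/1.470×10^5) = 13.2480 km/s.
Transfer-orbit speed at r₁ (vis-viva equation): v_p = √[μ(2/r₁ − 1/a_t)] = 17.3387 km/s.
First burn Δv₁ = |v_p − v₁| = 4.0907 km/s.
Circular speed at r₂: v₂ = √(μ/r₂) = 5.4239 km/s.
Transfer-orbit speed at r₂: v_a = √[μ(2/r₂ − 1/a_t)] = 2.9063 km/s.
Second burn Δv₂ = |v₂ − v_a| = 2.5176 km/s.
Δv = Δv₁ + Δv₂ = 4.0907 + 2.5176 = 6.608 km/s.

Δv = 6.61 km/s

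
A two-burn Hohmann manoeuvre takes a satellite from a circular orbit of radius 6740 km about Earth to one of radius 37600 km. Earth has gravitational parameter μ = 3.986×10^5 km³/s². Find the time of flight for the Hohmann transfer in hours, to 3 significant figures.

The Hohmann ellipse has a_t = (r₁ + r₂)/2 = 22170 km.
By Kepler's third law the transfer-orbit period is T = 2π√(a_t³/μ), so t = T/2 = 16430 s.
Converting: 16430 s ÷ 3600 s/hour = 4.56 hours.

t = 4.56 hours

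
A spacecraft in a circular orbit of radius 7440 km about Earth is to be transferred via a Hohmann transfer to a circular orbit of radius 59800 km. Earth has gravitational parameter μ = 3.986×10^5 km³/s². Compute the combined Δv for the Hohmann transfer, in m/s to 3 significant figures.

The Hohmann ellipse has a_t = (r₁ + r₂)/2 = 33620 km.
At r₁ the circular-orbit speed is v₁ = √(μ/r₁) = 7.3195 km/s.
On the transfer ellipse at r₁, vis-viva equation gives v_p = √[μ(2/r₁ − 1/a_t)] = 9.7619 km/s.
First burn Δv₁ = |v_p − v₁| = 2.4424 km/s.
At r₂, v₂ = √(μ/r₂) = 2.5818 km/s.
Transfer-orbit speed at r₂: v_a = √[μ(2/r₂ − 1/a_t)] = 1.2145 km/s.
Second burn Δv₂ = |v₂ − v_a| = 1.3673 km/s.
Total Δv = Δv₁ + Δv₂ = 3.810 km/s.

Δv = 3810 m/s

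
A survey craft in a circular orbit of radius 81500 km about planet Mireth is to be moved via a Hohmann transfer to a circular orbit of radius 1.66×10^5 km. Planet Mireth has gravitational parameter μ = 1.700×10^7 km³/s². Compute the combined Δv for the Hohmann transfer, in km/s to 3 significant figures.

Transfer-ellipse semi-major axis a_t = (r₁ + r₂)/2 = (81500 + 1.660×10^5)/2 = 1.2375×10^5 km.
Circular speed at r₁: v₁ = √(μ/r₁) = √(1.700×10^7/81500) = 14.4426 km/s.
Transfer-orbit speed at r₁ (v² = μ(2/r − 1/a)): v_p = √[μ(2/r₁ − 1/a_t)] = 16.7273 km/s.
First burn Δv₁ = |v_p − v₁| = 2.285 km/s.
Circular speed at r₂: v₂ = √(μ/r₂) = 10.12 km/s.
Transfer-orbit speed at r₂: v_a = √[μ(2/r₂ − 1/a_t)] = 8.213 km/s.
Second burn Δv₂ = |v₂ − v_a| = 1.907 km/s.
Δv = Δv₁ + Δv₂ = 2.285 + 1.907 = 4.192 km/s.

Δv = 4.19 km/s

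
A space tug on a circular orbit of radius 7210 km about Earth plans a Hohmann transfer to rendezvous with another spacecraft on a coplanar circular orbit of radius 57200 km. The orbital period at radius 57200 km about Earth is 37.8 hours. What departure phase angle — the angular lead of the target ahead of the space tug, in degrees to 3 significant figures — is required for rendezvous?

φ = 104°

From Kepler's third law T² = 4π²r³/μ at r = 57200 km, T = 37.8 hours = 37.8 × 3600 s = 1.3608×10^5 s: μ = 4π²r³/T² = 3.98987×10^5 km³/s².
The Hohmann ellipse has a_t = (r₁ + r₂)/2 = 32205 km.
The half-period of the transfer ellipse is t = π√(a_t³/μ) = 28745 s.
The target's mean motion on its circular orbit is ω₂ = √(μ/r₂³) = 4.6173×10^-5 rad/s.
Angle swept by the target during transfer: ω₂·t = 1.3272 rad = 76.04°.
The space tug traverses 180° on the transfer ellipse, so the target must lead by 180° − 76.04° = 104°.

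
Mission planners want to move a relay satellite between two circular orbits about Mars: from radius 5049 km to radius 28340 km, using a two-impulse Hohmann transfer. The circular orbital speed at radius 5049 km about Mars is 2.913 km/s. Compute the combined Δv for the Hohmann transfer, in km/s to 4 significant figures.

From the circular-orbit relation v² = μ/r at r = 5049 km: μ = v²r = (2.913)² × 5049 = 42843.6 km³/s².
Transfer-ellipse semi-major axis a_t = (r₁ + r₂)/2 = (5049 + 28340)/2 = 16694.5 km.
At r₁ the circular-orbit speed is v₁ = √(μ/r₁) = 2.9130 km/s.
On the transfer ellipse at r₁, vis-viva gives v_p = √[μ(2/r₁ − 1/a_t)] = 3.7954 km/s.
First burn Δv₁ = |v_p − v₁| = 0.8824 km/s.
Circular speed at r₂: v₂ = √(μ/r₂) = 1.22954 km/s.
Transfer-orbit speed at r₂: v_a = √[μ(2/r₂ − 1/a_t)] = 0.676175 km/s.
Second burn Δv₂ = |v₂ − v_a| = 0.5534 km/s.
Δv = Δv₁ + Δv₂ = 0.8824 + 0.5534 = 1.436 km/s.

Δv = 1.436 km/s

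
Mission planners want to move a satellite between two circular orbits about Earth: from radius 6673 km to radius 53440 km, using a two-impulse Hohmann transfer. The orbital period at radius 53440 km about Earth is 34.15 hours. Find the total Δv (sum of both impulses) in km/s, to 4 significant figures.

Δv = 4.021 km/s

From Kepler's third law T² = 4π²r³/μ at r = 53440 km, T = 34.15 hours = 34.15 × 3600 s = 1.2294×10^5 s: μ = 4π²r³/T² = 3.98632×10^5 km³/s².
Transfer-ellipse semi-major axis a_t = (r₁ + r₂)/2 = (6673 + 53440)/2 = 30056.5 km.
Circular speed at r₁: v₁ = √(μ/r₁) = √(3.98632×10^5/6673) = 7.7290 km/s.
Transfer-orbit speed at r₁ (vis-viva): v_p = √[μ(2/r₁ − 1/a_t)] = 10.306 km/s.
First burn Δv₁ = |v_p − v₁| = 2.577 km/s.
Circular speed at r₂: v₂ = √(μ/r₂) = 2.731 km/s.
Transfer-orbit speed at r₂: v_a = √[μ(2/r₂ − 1/a_t)] = 1.287 km/s.
Second burn Δv₂ = |v₂ − v_a| = 1.444 km/s.
Total Δv = Δv₁ + Δv₂ = 4.021 km/s.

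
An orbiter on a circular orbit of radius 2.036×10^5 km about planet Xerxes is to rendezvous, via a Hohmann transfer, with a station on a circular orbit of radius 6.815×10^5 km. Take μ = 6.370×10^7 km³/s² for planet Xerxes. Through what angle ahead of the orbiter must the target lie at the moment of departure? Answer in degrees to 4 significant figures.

φ = 85.81°

Semi-major axis of the transfer orbit: a_t = (2.036×10^5 + 6.815×10^5)/2 = 4.4255×10^5 km.
The half-period of the transfer ellipse is t = π√(a_t³/μ) = 1.1588×10^5 s.
The target's mean motion on its circular orbit is ω₂ = √(μ/r₂³) = 1.4186×10^-5 rad/s.
Angle swept by the target during transfer: ω₂·t = 1.644 rad = 94.19°.
Arrival is 180° from departure on the ellipse, so φ = 180° − 94.19° = 85.81°.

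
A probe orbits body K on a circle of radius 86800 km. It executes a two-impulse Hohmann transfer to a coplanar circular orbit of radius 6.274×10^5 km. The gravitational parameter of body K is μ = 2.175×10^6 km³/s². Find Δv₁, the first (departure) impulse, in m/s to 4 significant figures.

Transfer-ellipse semi-major axis a_t = (r₁ + r₂)/2 = (86800 + 6.274×10^5)/2 = 3.571×10^5 km.
Circular speed at r = 86800 km: v_c = √(μ/r) = 5.006 km/s.
Transfer-orbit speed at the same r (vis-viva, a = a_t): v_t = √[μ(2/r − 1/a_t)] = 6.635 km/s.
Δv₁ = |v_t − v_c| = |6.635 − 5.006| = 1.629 km/s.

Δv₁ = 1629 m/s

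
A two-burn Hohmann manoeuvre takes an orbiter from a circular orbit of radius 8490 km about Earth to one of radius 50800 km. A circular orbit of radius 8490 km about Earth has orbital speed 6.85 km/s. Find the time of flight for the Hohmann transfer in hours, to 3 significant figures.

From the circular-orbit relation v² = μ/r at r = 8490 km: μ = v²r = (6.85)² × 8490 = 3.98372×10^5 km³/s².
Semi-major axis of the transfer orbit: a_t = (8490 + 50800)/2 = 29645 km.
By Kepler's third law the transfer-orbit period is T = 2π√(a_t³/μ), so t = T/2 = 25410 s.
Converting: 25410 s ÷ 3600 s/hour = 7.06 hours.

t = 7.06 hours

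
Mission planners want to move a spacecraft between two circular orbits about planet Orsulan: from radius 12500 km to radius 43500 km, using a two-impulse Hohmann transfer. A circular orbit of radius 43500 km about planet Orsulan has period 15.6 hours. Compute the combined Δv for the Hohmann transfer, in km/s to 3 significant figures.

From Kepler's third law T² = 4π²r³/μ at r = 43500 km, T = 15.6 hours = 15.6 × 3600 s = 56160 s: μ = 4π²r³/T² = 1.03032×10^6 km³/s².
Semi-major axis of the transfer orbit: a_t = (12500 + 43500)/2 = 28000 km.
At r₁ the circular-orbit speed is v₁ = √(μ/r₁) = 9.0789 km/s.
Transfer-orbit speed at r₁ (vis-viva): v_p = √[μ(2/r₁ − 1/a_t)] = 11.316 km/s.
First burn Δv₁ = |v_p − v₁| = 2.237 km/s.
Circular speed at r₂: v₂ = √(μ/r₂) = 4.867 km/s.
Transfer-orbit speed at r₂: v_a = √[μ(2/r₂ − 1/a_t)] = 3.252 km/s.
Second burn Δv₂ = |v₂ − v_a| = 1.615 km/s.
Δv = Δv₁ + Δv₂ = 2.237 + 1.615 = 3.852 km/s.

Δv = 3.85 km/s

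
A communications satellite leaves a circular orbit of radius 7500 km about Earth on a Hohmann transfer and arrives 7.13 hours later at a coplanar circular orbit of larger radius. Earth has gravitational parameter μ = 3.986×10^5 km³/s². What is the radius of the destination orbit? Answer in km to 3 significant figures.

Transfer time t = 7.13 hours = 25668 s, and t = π√(a_t³/μ).
So a_t = (μ t²/π²)^(1/3) = (3.986×10^5 × (25668)² / π²)^(1/3) = 29854 km.
Since a_t = (r₁ + r₂)/2, r₂ = 2a_t − r₁ = 2×29854 − 7500 = 52208 km.

r₂ = 52200 km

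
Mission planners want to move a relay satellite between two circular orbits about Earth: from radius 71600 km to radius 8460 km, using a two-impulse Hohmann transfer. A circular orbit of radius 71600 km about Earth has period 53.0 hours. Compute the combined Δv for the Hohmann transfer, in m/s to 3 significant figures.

From Kepler's third law T² = 4π²r³/μ at r = 71600 km, T = 53.0 hours = 53.0 × 3600 s = 1.908×10^5 s: μ = 4π²r³/T² = 3.98054×10^5 km³/s².
The Hohmann ellipse has a_t = (r₁ + r₂)/2 = 40030 km.
Circular speed at r₁: v₁ = √(μ/r₁) = √(3.98054×10^5/71600) = 2.358 km/s.
On the transfer ellipse at r₁, v² = μ(2/r − 1/a) gives v_a = √[μ(2/r₁ − 1/a_t)] = 1.084 km/s.
First burn Δv₁ = |v_a − v₁| = 1.274 km/s.
Circular speed at r₂: v₂ = √(μ/r₂) = 6.8594 km/s.
Transfer-orbit speed at r₂: v_p = √[μ(2/r₂ − 1/a_t)] = 9.1738 km/s.
Second burn Δv₂ = |v₂ − v_p| = 2.314 km/s.
Total Δv = Δv₁ + Δv₂ = 3.588 km/s.

Δv = 3590 m/s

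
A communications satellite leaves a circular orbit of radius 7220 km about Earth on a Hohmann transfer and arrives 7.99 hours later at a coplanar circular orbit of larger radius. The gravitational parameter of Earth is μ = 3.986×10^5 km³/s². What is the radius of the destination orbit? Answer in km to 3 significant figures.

Transfer time t = 7.99 hours = 28764 s, and t = π√(a_t³/μ).
So a_t = (μ t²/π²)^(1/3) = (3.986×10^5 × (28764)² / π²)^(1/3) = 32209 km.
Since a_t = (r₁ + r₂)/2, r₂ = 2a_t − r₁ = 2×32209 − 7220 = 57198 km.

r₂ = 57200 km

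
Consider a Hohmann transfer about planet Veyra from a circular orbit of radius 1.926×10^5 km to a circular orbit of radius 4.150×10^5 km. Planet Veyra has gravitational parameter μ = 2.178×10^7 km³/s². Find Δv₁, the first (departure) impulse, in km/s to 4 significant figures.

Δv₁ = 1.795 km/s

The Hohmann ellipse has a_t = (r₁ + r₂)/2 = 3.038×10^5 km.
Circular speed at r = 1.926×10^5 km: v_c = √(μ/r) = 10.634 km/s.
Vis-viva on the transfer ellipse at r = 1.926×10^5 km gives v_t = √[μ(2/r − 1/a_t)] = 12.429 km/s.
Δv₁ = |v_t − v_c| = |12.429 − 10.634| = 1.795 km/s.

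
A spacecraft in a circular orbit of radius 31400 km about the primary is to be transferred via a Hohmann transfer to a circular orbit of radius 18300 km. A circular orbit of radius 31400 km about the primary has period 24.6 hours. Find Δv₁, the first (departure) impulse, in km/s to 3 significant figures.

From Kepler's third law T² = 4π²r³/μ at r = 31400 km, T = 24.6 hours = 24.6 × 3600 s = 88560 s: μ = 4π²r³/T² = 1.55838×10^5 km³/s².
Transfer-ellipse semi-major axis a_t = (r₁ + r₂)/2 = (31400 + 18300)/2 = 24850 km.
On the circular orbit at r = 31400 km, v_c = √(μ/r) = 2.228 km/s.
Vis-viva on the transfer ellipse at r = 31400 km gives v_t = √[μ(2/r − 1/a_t)] = 1.912 km/s.
Δv₁ = |v_t − v_c| = |1.912 − 2.228| = 0.3160 km/s.

Δv₁ = 0.316 km/s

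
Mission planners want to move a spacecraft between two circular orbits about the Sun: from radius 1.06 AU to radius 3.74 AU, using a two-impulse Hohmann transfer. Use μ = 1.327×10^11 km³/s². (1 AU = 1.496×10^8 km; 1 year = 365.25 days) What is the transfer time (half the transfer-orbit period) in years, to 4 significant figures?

t = 1.859 years

In km: r₁ = 1.06 × 1.496×10^8 = 1.58576×10^8 km; r₂ = 3.74 × 1.496×10^8 = 5.59504×10^8 km.
Transfer-ellipse semi-major axis a_t = (r₁ + r₂)/2 = (1.58576×10^8 + 5.59504×10^8)/2 = 3.5904×10^8 km.
Transfer time t = π√(a_t³/μ) = π√((3.5904×10^8)³ / 1.327×10^11) = 5.867×10^7 s.
Converting: 5.867×10^7 s ÷ 3.15576×10^7 s/year (365.25 × 86400) = 1.859 years.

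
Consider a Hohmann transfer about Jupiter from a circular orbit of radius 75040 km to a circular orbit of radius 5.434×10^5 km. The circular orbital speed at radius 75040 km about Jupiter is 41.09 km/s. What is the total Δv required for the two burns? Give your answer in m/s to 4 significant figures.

From the circular-orbit relation v² = μ/r at r = 75040 km: μ = v²r = (41.09)² × 75040 = 1.26697×10^8 km³/s².
Semi-major axis of the transfer orbit: a_t = (75040 + 5.434×10^5)/2 = 3.0922×10^5 km.
At r₁ the circular-orbit speed is v₁ = √(μ/r₁) = 41.09 km/s.
On the transfer ellipse at r₁, vis-viva gives v_p = √[μ(2/r₁ − 1/a_t)] = 54.47 km/s.
First burn Δv₁ = |v_p − v₁| = 13.38 km/s.
At r₂, v₂ = √(μ/r₂) = 15.269 km/s.
Transfer-orbit speed at r₂: v_a = √[μ(2/r₂ − 1/a_t)] = 7.5220 km/s.
Second burn Δv₂ = |v₂ − v_a| = 7.747 km/s.
Δv = Δv₁ + Δv₂ = 13.38 + 7.747 = 21.13 km/s.

Δv = 21130 m/s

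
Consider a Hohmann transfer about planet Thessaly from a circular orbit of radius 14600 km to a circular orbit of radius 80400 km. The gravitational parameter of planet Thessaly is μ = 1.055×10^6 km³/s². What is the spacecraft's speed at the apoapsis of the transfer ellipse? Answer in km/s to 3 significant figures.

The Hohmann ellipse has a_t = (r₁ + r₂)/2 = 47500 km.
The apoapsis of the transfer ellipse is at r = 80400 km.
From the vis-viva equation, v = √[μ(2/r − 1/a_t)] = 2.008 km/s.

v = 2.01 km/s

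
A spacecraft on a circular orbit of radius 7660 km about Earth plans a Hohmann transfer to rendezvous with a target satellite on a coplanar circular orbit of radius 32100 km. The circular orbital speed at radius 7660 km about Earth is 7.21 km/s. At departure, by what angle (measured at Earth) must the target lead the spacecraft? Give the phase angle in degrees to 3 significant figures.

φ = 92.3°

From the circular-orbit relation v² = μ/r at r = 7660 km: μ = v²r = (7.21)² × 7660 = 3.98198×10^5 km³/s².
The Hohmann ellipse has a_t = (r₁ + r₂)/2 = 19880 km.
Transfer time t = π√(a_t³/μ) = 13955 s.
The target's mean motion on its circular orbit is ω₂ = √(μ/r₂³) = 1.0972×10^-4 rad/s.
Angle swept by the target during transfer: ω₂·t = 1.5311 rad = 87.73°.
The spacecraft traverses 180° on the transfer ellipse, so the target must lead by 180° − 87.73° = 92.3°.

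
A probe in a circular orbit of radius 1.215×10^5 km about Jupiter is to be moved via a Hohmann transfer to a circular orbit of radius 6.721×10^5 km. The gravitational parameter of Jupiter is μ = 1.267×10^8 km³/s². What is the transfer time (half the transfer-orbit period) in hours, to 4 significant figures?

t = 19.38 hours

The Hohmann ellipse has a_t = (r₁ + r₂)/2 = 3.968×10^5 km.
Transfer time t = π√(a_t³/μ) = π√((3.968×10^5)³ / 1.267×10^8) = 69760 s.
Converting: 69760 s ÷ 3600 s/hour = 19.38 hours.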